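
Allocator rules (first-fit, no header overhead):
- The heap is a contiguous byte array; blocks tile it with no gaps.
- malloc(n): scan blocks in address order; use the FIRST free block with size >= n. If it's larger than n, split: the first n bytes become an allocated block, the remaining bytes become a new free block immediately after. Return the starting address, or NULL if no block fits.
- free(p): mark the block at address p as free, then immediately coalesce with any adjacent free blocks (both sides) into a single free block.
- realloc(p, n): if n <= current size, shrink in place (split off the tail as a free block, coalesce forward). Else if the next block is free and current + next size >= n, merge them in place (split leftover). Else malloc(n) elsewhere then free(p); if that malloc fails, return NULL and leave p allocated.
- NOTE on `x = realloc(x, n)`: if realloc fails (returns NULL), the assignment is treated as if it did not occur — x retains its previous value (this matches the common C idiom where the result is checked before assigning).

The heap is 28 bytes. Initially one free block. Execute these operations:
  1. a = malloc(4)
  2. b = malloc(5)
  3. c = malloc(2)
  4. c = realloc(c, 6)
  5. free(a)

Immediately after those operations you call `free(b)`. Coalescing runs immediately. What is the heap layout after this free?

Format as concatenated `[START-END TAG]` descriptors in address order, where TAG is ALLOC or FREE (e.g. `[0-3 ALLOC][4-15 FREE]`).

Op 1: a = malloc(4) -> a = 0; heap: [0-3 ALLOC][4-27 FREE]
Op 2: b = malloc(5) -> b = 4; heap: [0-3 ALLOC][4-8 ALLOC][9-27 FREE]
Op 3: c = malloc(2) -> c = 9; heap: [0-3 ALLOC][4-8 ALLOC][9-10 ALLOC][11-27 FREE]
Op 4: c = realloc(c, 6) -> c = 9; heap: [0-3 ALLOC][4-8 ALLOC][9-14 ALLOC][15-27 FREE]
Op 5: free(a) -> (freed a); heap: [0-3 FREE][4-8 ALLOC][9-14 ALLOC][15-27 FREE]
free(b): b = 4 -> block [4-8 ALLOC]; mark free, coalesce with adjacent free neighbors -> [0-8 FREE][9-14 ALLOC][15-27 FREE]

Answer: [0-8 FREE][9-14 ALLOC][15-27 FREE]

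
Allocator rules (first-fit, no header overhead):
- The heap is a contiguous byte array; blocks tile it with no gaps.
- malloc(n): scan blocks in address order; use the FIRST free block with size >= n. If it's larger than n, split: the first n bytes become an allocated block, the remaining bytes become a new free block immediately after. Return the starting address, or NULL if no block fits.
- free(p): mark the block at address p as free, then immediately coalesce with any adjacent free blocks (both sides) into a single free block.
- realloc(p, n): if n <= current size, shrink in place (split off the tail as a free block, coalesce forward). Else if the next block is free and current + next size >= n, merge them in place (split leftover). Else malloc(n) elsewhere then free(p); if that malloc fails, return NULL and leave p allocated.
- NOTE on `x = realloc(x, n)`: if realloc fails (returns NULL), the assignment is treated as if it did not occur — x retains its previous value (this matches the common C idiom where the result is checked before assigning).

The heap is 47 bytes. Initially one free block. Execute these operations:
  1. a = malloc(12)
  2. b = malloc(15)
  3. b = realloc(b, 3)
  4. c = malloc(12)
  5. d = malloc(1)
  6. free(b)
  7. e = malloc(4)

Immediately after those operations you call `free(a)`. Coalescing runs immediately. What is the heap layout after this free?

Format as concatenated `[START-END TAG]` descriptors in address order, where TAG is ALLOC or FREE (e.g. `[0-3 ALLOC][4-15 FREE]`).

Answer: [0-14 FREE][15-26 ALLOC][27-27 ALLOC][28-31 ALLOC][32-46 FREE]

Derivation:
Op 1: a = malloc(12) -> a = 0; heap: [0-11 ALLOC][12-46 FREE]
Op 2: b = malloc(15) -> b = 12; heap: [0-11 ALLOC][12-26 ALLOC][27-46 FREE]
Op 3: b = realloc(b, 3) -> b = 12; heap: [0-11 ALLOC][12-14 ALLOC][15-46 FREE]
Op 4: c = malloc(12) -> c = 15; heap: [0-11 ALLOC][12-14 ALLOC][15-26 ALLOC][27-46 FREE]
Op 5: d = malloc(1) -> d = 27; heap: [0-11 ALLOC][12-14 ALLOC][15-26 ALLOC][27-27 ALLOC][28-46 FREE]
Op 6: free(b) -> (freed b); heap: [0-11 ALLOC][12-14 FREE][15-26 ALLOC][27-27 ALLOC][28-46 FREE]
Op 7: e = malloc(4) -> e = 28; heap: [0-11 ALLOC][12-14 FREE][15-26 ALLOC][27-27 ALLOC][28-31 ALLOC][32-46 FREE]
free(a): a = 0 -> block [0-11 ALLOC]; mark free, coalesce with adjacent free neighbors -> [0-14 FREE][15-26 ALLOC][27-27 ALLOC][28-31 ALLOC][32-46 FREE]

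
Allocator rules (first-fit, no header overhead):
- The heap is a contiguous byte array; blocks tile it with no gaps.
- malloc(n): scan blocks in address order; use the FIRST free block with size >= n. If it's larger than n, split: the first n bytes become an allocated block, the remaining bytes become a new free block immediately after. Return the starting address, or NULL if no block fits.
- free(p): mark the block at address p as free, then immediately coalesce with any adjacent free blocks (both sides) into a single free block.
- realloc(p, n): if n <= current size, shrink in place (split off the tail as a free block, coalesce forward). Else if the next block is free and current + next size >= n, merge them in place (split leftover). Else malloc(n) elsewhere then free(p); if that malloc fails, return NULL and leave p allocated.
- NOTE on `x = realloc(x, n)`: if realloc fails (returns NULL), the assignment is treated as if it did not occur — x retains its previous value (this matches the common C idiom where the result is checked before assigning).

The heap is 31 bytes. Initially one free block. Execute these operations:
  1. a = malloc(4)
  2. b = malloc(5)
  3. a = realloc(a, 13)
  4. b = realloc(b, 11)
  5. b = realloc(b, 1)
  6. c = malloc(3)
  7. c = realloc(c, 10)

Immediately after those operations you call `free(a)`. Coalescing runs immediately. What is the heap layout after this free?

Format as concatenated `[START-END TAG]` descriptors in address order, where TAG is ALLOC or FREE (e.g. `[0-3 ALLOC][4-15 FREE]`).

Op 1: a = malloc(4) -> a = 0; heap: [0-3 ALLOC][4-30 FREE]
Op 2: b = malloc(5) -> b = 4; heap: [0-3 ALLOC][4-8 ALLOC][9-30 FREE]
Op 3: a = realloc(a, 13) -> a = 9; heap: [0-3 FREE][4-8 ALLOC][9-21 ALLOC][22-30 FREE]
Op 4: b = realloc(b, 11) -> NULL (b unchanged); heap: [0-3 FREE][4-8 ALLOC][9-21 ALLOC][22-30 FREE]
Op 5: b = realloc(b, 1) -> b = 4; heap: [0-3 FREE][4-4 ALLOC][5-8 FREE][9-21 ALLOC][22-30 FREE]
Op 6: c = malloc(3) -> c = 0; heap: [0-2 ALLOC][3-3 FREE][4-4 ALLOC][5-8 FREE][9-21 ALLOC][22-30 FREE]
Op 7: c = realloc(c, 10) -> NULL (c unchanged); heap: [0-2 ALLOC][3-3 FREE][4-4 ALLOC][5-8 FREE][9-21 ALLOC][22-30 FREE]
free(a): a = 9 -> block [9-21 ALLOC]; mark free, coalesce with adjacent free neighbors -> [0-2 ALLOC][3-3 FREE][4-4 ALLOC][5-30 FREE]

Answer: [0-2 ALLOC][3-3 FREE][4-4 ALLOC][5-30 FREE]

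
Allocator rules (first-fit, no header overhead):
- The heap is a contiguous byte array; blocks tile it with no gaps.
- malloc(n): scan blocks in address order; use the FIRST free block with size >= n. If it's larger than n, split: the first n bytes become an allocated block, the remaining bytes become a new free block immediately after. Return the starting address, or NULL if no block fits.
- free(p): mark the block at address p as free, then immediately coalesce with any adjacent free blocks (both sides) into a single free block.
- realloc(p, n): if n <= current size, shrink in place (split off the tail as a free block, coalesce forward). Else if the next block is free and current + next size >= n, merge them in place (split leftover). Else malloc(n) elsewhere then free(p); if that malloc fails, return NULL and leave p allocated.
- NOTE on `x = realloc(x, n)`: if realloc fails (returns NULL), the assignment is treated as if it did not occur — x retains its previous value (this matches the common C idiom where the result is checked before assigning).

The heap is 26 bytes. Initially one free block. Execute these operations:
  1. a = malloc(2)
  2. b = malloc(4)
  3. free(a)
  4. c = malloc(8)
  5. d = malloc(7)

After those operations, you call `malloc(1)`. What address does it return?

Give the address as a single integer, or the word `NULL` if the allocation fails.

Answer: 0

Derivation:
Op 1: a = malloc(2) -> a = 0; heap: [0-1 ALLOC][2-25 FREE]
Op 2: b = malloc(4) -> b = 2; heap: [0-1 ALLOC][2-5 ALLOC][6-25 FREE]
Op 3: free(a) -> (freed a); heap: [0-1 FREE][2-5 ALLOC][6-25 FREE]
Op 4: c = malloc(8) -> c = 6; heap: [0-1 FREE][2-5 ALLOC][6-13 ALLOC][14-25 FREE]
Op 5: d = malloc(7) -> d = 14; heap: [0-1 FREE][2-5 ALLOC][6-13 ALLOC][14-20 ALLOC][21-25 FREE]
malloc(1): first-fit scan over [0-1 FREE][2-5 ALLOC][6-13 ALLOC][14-20 ALLOC][21-25 FREE] -> 0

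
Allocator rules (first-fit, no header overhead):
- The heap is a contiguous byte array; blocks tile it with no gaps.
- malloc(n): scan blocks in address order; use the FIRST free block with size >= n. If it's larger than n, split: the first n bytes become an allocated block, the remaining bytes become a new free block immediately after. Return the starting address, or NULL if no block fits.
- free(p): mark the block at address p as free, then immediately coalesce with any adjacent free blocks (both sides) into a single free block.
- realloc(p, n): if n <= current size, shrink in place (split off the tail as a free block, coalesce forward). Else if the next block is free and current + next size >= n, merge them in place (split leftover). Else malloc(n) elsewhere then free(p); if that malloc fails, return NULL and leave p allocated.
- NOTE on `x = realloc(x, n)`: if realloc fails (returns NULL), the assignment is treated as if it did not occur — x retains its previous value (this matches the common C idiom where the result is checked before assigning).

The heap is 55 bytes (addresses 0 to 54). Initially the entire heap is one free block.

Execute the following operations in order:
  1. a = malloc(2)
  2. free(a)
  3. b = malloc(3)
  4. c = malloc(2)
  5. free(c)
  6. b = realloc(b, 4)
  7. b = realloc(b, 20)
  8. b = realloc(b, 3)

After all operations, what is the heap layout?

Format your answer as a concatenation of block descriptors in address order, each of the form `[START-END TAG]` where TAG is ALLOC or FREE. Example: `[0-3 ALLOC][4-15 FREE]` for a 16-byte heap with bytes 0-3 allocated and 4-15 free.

Answer: [0-2 ALLOC][3-54 FREE]

Derivation:
Op 1: a = malloc(2) -> a = 0; heap: [0-1 ALLOC][2-54 FREE]
Op 2: free(a) -> (freed a); heap: [0-54 FREE]
Op 3: b = malloc(3) -> b = 0; heap: [0-2 ALLOC][3-54 FREE]
Op 4: c = malloc(2) -> c = 3; heap: [0-2 ALLOC][3-4 ALLOC][5-54 FREE]
Op 5: free(c) -> (freed c); heap: [0-2 ALLOC][3-54 FREE]
Op 6: b = realloc(b, 4) -> b = 0; heap: [0-3 ALLOC][4-54 FREE]
Op 7: b = realloc(b, 20) -> b = 0; heap: [0-19 ALLOC][20-54 FREE]
Op 8: b = realloc(b, 3) -> b = 0; heap: [0-2 ALLOC][3-54 FREE]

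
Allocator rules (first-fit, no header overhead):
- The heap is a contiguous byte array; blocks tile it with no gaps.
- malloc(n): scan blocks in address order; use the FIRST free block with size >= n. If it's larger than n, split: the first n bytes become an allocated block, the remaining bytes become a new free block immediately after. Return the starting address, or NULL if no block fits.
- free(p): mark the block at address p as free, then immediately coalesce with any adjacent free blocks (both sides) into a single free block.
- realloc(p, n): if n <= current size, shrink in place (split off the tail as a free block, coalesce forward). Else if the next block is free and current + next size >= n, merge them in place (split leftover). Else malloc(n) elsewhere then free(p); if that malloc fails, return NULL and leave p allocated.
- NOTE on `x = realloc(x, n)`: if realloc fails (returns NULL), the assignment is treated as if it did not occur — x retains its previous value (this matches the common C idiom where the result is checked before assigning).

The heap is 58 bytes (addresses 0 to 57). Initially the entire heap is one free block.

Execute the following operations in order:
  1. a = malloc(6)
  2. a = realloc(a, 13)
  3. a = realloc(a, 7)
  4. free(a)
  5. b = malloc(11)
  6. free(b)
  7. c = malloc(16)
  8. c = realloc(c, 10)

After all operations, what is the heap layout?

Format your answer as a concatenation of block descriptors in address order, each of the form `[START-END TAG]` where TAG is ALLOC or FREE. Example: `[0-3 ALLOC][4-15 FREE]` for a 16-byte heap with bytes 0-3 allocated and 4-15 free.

Op 1: a = malloc(6) -> a = 0; heap: [0-5 ALLOC][6-57 FREE]
Op 2: a = realloc(a, 13) -> a = 0; heap: [0-12 ALLOC][13-57 FREE]
Op 3: a = realloc(a, 7) -> a = 0; heap: [0-6 ALLOC][7-57 FREE]
Op 4: free(a) -> (freed a); heap: [0-57 FREE]
Op 5: b = malloc(11) -> b = 0; heap: [0-10 ALLOC][11-57 FREE]
Op 6: free(b) -> (freed b); heap: [0-57 FREE]
Op 7: c = malloc(16) -> c = 0; heap: [0-15 ALLOC][16-57 FREE]
Op 8: c = realloc(c, 10) -> c = 0; heap: [0-9 ALLOC][10-57 FREE]

Answer: [0-9 ALLOC][10-57 FREE]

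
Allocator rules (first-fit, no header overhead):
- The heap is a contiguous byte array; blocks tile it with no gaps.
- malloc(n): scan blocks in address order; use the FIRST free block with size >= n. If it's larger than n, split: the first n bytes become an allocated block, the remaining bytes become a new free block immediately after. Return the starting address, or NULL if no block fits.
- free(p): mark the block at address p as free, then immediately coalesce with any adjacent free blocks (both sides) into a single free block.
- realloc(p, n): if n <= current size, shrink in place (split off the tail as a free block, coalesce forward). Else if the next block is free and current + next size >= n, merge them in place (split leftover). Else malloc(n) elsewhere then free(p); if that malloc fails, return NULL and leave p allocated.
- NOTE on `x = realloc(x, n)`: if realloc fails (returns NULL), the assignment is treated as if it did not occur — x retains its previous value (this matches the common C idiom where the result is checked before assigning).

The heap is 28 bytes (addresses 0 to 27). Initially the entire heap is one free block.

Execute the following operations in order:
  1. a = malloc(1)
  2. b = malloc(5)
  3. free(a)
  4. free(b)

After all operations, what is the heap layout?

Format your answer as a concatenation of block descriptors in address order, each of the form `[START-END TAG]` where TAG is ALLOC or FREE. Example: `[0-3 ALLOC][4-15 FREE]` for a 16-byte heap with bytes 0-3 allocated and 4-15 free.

Op 1: a = malloc(1) -> a = 0; heap: [0-0 ALLOC][1-27 FREE]
Op 2: b = malloc(5) -> b = 1; heap: [0-0 ALLOC][1-5 ALLOC][6-27 FREE]
Op 3: free(a) -> (freed a); heap: [0-0 FREE][1-5 ALLOC][6-27 FREE]
Op 4: free(b) -> (freed b); heap: [0-27 FREE]

Answer: [0-27 FREE]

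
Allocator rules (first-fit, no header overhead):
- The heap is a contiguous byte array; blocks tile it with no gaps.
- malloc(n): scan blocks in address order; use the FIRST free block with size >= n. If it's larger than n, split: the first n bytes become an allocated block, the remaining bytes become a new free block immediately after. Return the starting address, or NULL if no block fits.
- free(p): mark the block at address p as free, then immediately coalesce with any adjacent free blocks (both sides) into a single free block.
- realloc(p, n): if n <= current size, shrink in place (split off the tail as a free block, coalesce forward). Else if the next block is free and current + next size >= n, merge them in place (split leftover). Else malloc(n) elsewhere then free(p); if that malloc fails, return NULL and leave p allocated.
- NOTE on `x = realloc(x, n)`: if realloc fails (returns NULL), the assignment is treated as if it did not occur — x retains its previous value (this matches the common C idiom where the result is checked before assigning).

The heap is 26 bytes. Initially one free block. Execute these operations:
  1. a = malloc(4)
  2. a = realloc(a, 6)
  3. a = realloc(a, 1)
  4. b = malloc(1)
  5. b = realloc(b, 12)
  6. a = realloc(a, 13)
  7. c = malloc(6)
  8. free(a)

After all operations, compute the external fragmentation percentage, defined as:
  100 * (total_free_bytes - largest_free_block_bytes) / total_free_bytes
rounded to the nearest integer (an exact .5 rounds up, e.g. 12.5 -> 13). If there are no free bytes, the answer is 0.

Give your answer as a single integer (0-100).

Op 1: a = malloc(4) -> a = 0; heap: [0-3 ALLOC][4-25 FREE]
Op 2: a = realloc(a, 6) -> a = 0; heap: [0-5 ALLOC][6-25 FREE]
Op 3: a = realloc(a, 1) -> a = 0; heap: [0-0 ALLOC][1-25 FREE]
Op 4: b = malloc(1) -> b = 1; heap: [0-0 ALLOC][1-1 ALLOC][2-25 FREE]
Op 5: b = realloc(b, 12) -> b = 1; heap: [0-0 ALLOC][1-12 ALLOC][13-25 FREE]
Op 6: a = realloc(a, 13) -> a = 13; heap: [0-0 FREE][1-12 ALLOC][13-25 ALLOC]
Op 7: c = malloc(6) -> c = NULL; heap: [0-0 FREE][1-12 ALLOC][13-25 ALLOC]
Op 8: free(a) -> (freed a); heap: [0-0 FREE][1-12 ALLOC][13-25 FREE]
Free blocks: [1 13] total_free=14 largest=13 -> 100*(14-13)/14 = 100/14 ≈ 7.143 -> rounds to 7

Answer: 7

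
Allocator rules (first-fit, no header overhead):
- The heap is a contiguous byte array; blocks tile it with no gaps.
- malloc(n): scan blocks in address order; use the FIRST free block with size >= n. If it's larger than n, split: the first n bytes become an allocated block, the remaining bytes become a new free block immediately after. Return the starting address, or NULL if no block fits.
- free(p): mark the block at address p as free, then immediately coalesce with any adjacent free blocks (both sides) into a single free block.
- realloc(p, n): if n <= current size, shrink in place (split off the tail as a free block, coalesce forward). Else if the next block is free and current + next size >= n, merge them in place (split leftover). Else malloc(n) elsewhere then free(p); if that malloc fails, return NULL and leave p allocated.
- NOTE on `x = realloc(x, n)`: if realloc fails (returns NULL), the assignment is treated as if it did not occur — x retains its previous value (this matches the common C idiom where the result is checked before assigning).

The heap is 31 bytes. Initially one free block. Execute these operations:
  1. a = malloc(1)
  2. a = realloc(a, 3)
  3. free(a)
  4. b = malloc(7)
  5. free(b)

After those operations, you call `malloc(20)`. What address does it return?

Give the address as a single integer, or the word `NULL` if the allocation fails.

Answer: 0

Derivation:
Op 1: a = malloc(1) -> a = 0; heap: [0-0 ALLOC][1-30 FREE]
Op 2: a = realloc(a, 3) -> a = 0; heap: [0-2 ALLOC][3-30 FREE]
Op 3: free(a) -> (freed a); heap: [0-30 FREE]
Op 4: b = malloc(7) -> b = 0; heap: [0-6 ALLOC][7-30 FREE]
Op 5: free(b) -> (freed b); heap: [0-30 FREE]
malloc(20): first-fit scan over [0-30 FREE] -> 0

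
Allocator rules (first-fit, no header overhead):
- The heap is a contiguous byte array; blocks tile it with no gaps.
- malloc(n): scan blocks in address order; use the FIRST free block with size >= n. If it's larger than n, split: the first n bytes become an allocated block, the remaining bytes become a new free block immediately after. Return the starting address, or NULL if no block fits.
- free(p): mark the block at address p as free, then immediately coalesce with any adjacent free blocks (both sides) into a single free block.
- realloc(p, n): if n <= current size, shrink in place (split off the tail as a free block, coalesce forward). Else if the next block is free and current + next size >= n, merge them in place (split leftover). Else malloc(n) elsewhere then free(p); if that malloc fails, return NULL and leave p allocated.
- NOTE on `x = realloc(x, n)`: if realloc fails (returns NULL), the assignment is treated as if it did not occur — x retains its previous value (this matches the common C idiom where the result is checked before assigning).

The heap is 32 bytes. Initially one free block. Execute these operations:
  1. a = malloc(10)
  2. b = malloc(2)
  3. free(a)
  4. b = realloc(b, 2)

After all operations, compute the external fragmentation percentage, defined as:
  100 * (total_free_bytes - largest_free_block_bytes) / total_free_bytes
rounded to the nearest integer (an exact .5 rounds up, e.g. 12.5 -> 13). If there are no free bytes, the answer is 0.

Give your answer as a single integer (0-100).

Op 1: a = malloc(10) -> a = 0; heap: [0-9 ALLOC][10-31 FREE]
Op 2: b = malloc(2) -> b = 10; heap: [0-9 ALLOC][10-11 ALLOC][12-31 FREE]
Op 3: free(a) -> (freed a); heap: [0-9 FREE][10-11 ALLOC][12-31 FREE]
Op 4: b = realloc(b, 2) -> b = 10; heap: [0-9 FREE][10-11 ALLOC][12-31 FREE]
Free blocks: [10 20] total_free=30 largest=20 -> 100*(30-20)/30 = 1000/30 ≈ 33.333 -> rounds to 33

Answer: 33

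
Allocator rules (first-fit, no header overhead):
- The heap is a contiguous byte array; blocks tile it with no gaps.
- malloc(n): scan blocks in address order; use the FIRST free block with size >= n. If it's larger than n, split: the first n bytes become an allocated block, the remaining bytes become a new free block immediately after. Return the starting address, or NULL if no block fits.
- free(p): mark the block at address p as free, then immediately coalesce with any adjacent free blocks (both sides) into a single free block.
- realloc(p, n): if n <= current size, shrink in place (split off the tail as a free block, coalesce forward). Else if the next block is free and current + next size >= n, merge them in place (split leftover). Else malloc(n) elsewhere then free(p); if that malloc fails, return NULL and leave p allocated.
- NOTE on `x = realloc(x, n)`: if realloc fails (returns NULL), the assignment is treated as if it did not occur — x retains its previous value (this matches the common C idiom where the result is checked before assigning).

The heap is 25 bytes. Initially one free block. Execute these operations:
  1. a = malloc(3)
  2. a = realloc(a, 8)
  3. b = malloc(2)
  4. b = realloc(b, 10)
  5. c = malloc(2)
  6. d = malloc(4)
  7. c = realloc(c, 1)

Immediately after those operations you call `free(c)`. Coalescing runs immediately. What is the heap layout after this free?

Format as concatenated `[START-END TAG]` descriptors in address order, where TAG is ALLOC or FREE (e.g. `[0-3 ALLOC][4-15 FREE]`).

Op 1: a = malloc(3) -> a = 0; heap: [0-2 ALLOC][3-24 FREE]
Op 2: a = realloc(a, 8) -> a = 0; heap: [0-7 ALLOC][8-24 FREE]
Op 3: b = malloc(2) -> b = 8; heap: [0-7 ALLOC][8-9 ALLOC][10-24 FREE]
Op 4: b = realloc(b, 10) -> b = 8; heap: [0-7 ALLOC][8-17 ALLOC][18-24 FREE]
Op 5: c = malloc(2) -> c = 18; heap: [0-7 ALLOC][8-17 ALLOC][18-19 ALLOC][20-24 FREE]
Op 6: d = malloc(4) -> d = 20; heap: [0-7 ALLOC][8-17 ALLOC][18-19 ALLOC][20-23 ALLOC][24-24 FREE]
Op 7: c = realloc(c, 1) -> c = 18; heap: [0-7 ALLOC][8-17 ALLOC][18-18 ALLOC][19-19 FREE][20-23 ALLOC][24-24 FREE]
free(c): c = 18 -> block [18-18 ALLOC]; mark free, coalesce with adjacent free neighbors -> [0-7 ALLOC][8-17 ALLOC][18-19 FREE][20-23 ALLOC][24-24 FREE]

Answer: [0-7 ALLOC][8-17 ALLOC][18-19 FREE][20-23 ALLOC][24-24 FREE]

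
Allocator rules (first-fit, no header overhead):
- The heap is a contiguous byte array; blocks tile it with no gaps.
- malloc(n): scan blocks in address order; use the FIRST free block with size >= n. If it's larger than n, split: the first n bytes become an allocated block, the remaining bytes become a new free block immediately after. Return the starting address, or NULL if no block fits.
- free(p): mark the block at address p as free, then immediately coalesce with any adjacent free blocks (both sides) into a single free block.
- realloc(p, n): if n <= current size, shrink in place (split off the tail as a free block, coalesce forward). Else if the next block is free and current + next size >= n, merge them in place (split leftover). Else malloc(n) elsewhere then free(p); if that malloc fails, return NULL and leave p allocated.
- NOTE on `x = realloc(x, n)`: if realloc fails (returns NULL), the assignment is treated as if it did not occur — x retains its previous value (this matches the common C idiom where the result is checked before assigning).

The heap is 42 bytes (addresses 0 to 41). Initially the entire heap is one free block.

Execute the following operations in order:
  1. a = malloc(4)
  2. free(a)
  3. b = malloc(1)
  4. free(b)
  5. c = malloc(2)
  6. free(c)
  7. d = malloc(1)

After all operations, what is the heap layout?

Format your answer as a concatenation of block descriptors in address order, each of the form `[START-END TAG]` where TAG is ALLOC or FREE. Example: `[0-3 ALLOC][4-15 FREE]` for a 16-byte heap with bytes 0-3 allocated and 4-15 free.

Answer: [0-0 ALLOC][1-41 FREE]

Derivation:
Op 1: a = malloc(4) -> a = 0; heap: [0-3 ALLOC][4-41 FREE]
Op 2: free(a) -> (freed a); heap: [0-41 FREE]
Op 3: b = malloc(1) -> b = 0; heap: [0-0 ALLOC][1-41 FREE]
Op 4: free(b) -> (freed b); heap: [0-41 FREE]
Op 5: c = malloc(2) -> c = 0; heap: [0-1 ALLOC][2-41 FREE]
Op 6: free(c) -> (freed c); heap: [0-41 FREE]
Op 7: d = malloc(1) -> d = 0; heap: [0-0 ALLOC][1-41 FREE]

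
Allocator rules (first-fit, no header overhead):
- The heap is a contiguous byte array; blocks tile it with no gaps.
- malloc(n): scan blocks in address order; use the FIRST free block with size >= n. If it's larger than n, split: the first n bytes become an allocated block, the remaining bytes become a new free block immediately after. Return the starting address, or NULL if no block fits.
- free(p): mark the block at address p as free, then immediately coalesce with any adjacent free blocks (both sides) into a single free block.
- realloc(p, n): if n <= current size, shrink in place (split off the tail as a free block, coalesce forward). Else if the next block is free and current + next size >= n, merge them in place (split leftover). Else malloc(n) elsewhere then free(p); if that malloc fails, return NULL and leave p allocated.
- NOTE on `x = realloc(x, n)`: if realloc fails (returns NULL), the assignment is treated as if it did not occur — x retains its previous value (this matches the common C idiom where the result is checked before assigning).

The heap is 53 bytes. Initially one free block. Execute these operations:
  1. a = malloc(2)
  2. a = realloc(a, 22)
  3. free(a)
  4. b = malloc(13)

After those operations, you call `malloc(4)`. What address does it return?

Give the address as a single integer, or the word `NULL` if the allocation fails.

Op 1: a = malloc(2) -> a = 0; heap: [0-1 ALLOC][2-52 FREE]
Op 2: a = realloc(a, 22) -> a = 0; heap: [0-21 ALLOC][22-52 FREE]
Op 3: free(a) -> (freed a); heap: [0-52 FREE]
Op 4: b = malloc(13) -> b = 0; heap: [0-12 ALLOC][13-52 FREE]
malloc(4): first-fit scan over [0-12 ALLOC][13-52 FREE] -> 13

Answer: 13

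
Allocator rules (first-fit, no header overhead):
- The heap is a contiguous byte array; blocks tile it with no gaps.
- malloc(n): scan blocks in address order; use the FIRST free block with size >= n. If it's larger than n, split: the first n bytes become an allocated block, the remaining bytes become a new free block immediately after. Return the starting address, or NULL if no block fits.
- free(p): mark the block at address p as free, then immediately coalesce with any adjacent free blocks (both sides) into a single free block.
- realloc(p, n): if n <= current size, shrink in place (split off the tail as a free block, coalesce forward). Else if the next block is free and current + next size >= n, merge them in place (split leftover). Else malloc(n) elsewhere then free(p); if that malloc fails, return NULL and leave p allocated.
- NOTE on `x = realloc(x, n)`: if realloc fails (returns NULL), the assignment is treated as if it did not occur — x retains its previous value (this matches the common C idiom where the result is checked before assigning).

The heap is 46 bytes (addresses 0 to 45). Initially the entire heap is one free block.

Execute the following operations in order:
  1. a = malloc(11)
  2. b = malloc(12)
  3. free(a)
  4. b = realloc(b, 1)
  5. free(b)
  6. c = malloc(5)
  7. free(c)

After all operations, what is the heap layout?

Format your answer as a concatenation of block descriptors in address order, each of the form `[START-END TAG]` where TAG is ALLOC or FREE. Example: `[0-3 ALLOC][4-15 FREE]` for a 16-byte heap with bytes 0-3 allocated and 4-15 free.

Answer: [0-45 FREE]

Derivation:
Op 1: a = malloc(11) -> a = 0; heap: [0-10 ALLOC][11-45 FREE]
Op 2: b = malloc(12) -> b = 11; heap: [0-10 ALLOC][11-22 ALLOC][23-45 FREE]
Op 3: free(a) -> (freed a); heap: [0-10 FREE][11-22 ALLOC][23-45 FREE]
Op 4: b = realloc(b, 1) -> b = 11; heap: [0-10 FREE][11-11 ALLOC][12-45 FREE]
Op 5: free(b) -> (freed b); heap: [0-45 FREE]
Op 6: c = malloc(5) -> c = 0; heap: [0-4 ALLOC][5-45 FREE]
Op 7: free(c) -> (freed c); heap: [0-45 FREE]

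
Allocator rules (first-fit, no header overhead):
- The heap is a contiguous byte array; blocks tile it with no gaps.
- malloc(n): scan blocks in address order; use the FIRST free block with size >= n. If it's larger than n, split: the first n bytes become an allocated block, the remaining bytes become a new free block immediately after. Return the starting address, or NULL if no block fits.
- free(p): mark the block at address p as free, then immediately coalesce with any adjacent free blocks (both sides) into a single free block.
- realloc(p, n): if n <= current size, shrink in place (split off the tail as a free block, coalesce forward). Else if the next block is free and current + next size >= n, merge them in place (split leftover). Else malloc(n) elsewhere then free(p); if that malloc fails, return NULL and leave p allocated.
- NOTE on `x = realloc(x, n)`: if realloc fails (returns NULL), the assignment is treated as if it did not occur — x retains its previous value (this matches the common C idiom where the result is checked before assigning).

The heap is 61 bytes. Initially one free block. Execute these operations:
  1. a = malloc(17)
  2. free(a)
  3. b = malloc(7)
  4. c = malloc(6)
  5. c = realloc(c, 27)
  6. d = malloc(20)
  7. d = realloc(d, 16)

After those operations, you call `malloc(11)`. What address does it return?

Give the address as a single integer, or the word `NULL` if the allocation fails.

Op 1: a = malloc(17) -> a = 0; heap: [0-16 ALLOC][17-60 FREE]
Op 2: free(a) -> (freed a); heap: [0-60 FREE]
Op 3: b = malloc(7) -> b = 0; heap: [0-6 ALLOC][7-60 FREE]
Op 4: c = malloc(6) -> c = 7; heap: [0-6 ALLOC][7-12 ALLOC][13-60 FREE]
Op 5: c = realloc(c, 27) -> c = 7; heap: [0-6 ALLOC][7-33 ALLOC][34-60 FREE]
Op 6: d = malloc(20) -> d = 34; heap: [0-6 ALLOC][7-33 ALLOC][34-53 ALLOC][54-60 FREE]
Op 7: d = realloc(d, 16) -> d = 34; heap: [0-6 ALLOC][7-33 ALLOC][34-49 ALLOC][50-60 FREE]
malloc(11): first-fit scan over [0-6 ALLOC][7-33 ALLOC][34-49 ALLOC][50-60 FREE] -> 50

Answer: 50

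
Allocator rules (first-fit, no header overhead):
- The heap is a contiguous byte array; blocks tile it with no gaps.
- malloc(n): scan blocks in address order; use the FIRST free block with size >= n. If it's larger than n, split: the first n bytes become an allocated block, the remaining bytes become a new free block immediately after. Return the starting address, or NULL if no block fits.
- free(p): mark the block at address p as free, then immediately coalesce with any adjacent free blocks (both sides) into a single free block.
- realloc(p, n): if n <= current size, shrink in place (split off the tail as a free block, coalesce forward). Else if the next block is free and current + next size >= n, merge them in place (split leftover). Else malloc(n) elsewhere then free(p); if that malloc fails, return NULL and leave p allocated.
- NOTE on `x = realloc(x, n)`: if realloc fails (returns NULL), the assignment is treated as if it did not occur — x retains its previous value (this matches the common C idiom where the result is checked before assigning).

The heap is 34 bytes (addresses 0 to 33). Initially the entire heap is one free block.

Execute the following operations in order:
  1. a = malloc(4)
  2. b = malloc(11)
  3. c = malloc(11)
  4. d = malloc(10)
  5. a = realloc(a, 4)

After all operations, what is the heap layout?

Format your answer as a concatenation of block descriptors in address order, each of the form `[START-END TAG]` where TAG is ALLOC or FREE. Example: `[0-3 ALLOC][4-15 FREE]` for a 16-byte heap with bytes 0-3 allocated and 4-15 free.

Op 1: a = malloc(4) -> a = 0; heap: [0-3 ALLOC][4-33 FREE]
Op 2: b = malloc(11) -> b = 4; heap: [0-3 ALLOC][4-14 ALLOC][15-33 FREE]
Op 3: c = malloc(11) -> c = 15; heap: [0-3 ALLOC][4-14 ALLOC][15-25 ALLOC][26-33 FREE]
Op 4: d = malloc(10) -> d = NULL; heap: [0-3 ALLOC][4-14 ALLOC][15-25 ALLOC][26-33 FREE]
Op 5: a = realloc(a, 4) -> a = 0; heap: [0-3 ALLOC][4-14 ALLOC][15-25 ALLOC][26-33 FREE]

Answer: [0-3 ALLOC][4-14 ALLOC][15-25 ALLOC][26-33 FREE]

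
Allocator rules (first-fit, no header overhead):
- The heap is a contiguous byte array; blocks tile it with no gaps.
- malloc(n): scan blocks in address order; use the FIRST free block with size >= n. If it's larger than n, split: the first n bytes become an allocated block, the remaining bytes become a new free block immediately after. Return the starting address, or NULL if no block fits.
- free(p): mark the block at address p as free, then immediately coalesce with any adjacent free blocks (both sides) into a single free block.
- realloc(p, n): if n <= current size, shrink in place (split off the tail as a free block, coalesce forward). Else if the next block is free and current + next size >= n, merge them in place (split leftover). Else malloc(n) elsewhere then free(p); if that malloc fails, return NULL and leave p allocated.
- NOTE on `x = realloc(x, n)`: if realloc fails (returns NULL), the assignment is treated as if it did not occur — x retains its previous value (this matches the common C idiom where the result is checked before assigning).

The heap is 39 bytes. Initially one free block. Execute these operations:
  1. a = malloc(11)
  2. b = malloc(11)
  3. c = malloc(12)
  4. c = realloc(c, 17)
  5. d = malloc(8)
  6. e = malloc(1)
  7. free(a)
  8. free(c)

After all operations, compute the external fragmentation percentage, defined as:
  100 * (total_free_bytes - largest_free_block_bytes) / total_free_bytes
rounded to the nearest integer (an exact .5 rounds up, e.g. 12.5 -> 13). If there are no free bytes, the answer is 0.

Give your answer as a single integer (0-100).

Answer: 39

Derivation:
Op 1: a = malloc(11) -> a = 0; heap: [0-10 ALLOC][11-38 FREE]
Op 2: b = malloc(11) -> b = 11; heap: [0-10 ALLOC][11-21 ALLOC][22-38 FREE]
Op 3: c = malloc(12) -> c = 22; heap: [0-10 ALLOC][11-21 ALLOC][22-33 ALLOC][34-38 FREE]
Op 4: c = realloc(c, 17) -> c = 22; heap: [0-10 ALLOC][11-21 ALLOC][22-38 ALLOC]
Op 5: d = malloc(8) -> d = NULL; heap: [0-10 ALLOC][11-21 ALLOC][22-38 ALLOC]
Op 6: e = malloc(1) -> e = NULL; heap: [0-10 ALLOC][11-21 ALLOC][22-38 ALLOC]
Op 7: free(a) -> (freed a); heap: [0-10 FREE][11-21 ALLOC][22-38 ALLOC]
Op 8: free(c) -> (freed c); heap: [0-10 FREE][11-21 ALLOC][22-38 FREE]
Free blocks: [11 17] total_free=28 largest=17 -> 100*(28-17)/28 = 1100/28 ≈ 39.286 -> rounds to 39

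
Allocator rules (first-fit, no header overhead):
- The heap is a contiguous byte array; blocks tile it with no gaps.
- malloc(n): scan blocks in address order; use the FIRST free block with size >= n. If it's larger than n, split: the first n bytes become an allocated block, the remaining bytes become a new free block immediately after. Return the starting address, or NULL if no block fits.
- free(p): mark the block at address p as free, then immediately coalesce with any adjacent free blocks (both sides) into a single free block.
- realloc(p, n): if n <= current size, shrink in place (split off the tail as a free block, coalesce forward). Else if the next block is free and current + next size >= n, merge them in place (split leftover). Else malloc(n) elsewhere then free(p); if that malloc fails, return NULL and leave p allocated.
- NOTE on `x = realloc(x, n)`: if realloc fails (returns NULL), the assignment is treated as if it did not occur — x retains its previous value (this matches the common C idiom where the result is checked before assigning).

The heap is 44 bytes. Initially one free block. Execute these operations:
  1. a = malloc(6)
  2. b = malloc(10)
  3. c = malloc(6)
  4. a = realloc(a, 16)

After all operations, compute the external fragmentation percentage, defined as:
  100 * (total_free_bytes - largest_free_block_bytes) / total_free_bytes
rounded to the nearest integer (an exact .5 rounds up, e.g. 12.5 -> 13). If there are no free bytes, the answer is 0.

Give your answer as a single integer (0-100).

Op 1: a = malloc(6) -> a = 0; heap: [0-5 ALLOC][6-43 FREE]
Op 2: b = malloc(10) -> b = 6; heap: [0-5 ALLOC][6-15 ALLOC][16-43 FREE]
Op 3: c = malloc(6) -> c = 16; heap: [0-5 ALLOC][6-15 ALLOC][16-21 ALLOC][22-43 FREE]
Op 4: a = realloc(a, 16) -> a = 22; heap: [0-5 FREE][6-15 ALLOC][16-21 ALLOC][22-37 ALLOC][38-43 FREE]
Free blocks: [6 6] total_free=12 largest=6 -> 100*(12-6)/12 = 600/12 = 50

Answer: 50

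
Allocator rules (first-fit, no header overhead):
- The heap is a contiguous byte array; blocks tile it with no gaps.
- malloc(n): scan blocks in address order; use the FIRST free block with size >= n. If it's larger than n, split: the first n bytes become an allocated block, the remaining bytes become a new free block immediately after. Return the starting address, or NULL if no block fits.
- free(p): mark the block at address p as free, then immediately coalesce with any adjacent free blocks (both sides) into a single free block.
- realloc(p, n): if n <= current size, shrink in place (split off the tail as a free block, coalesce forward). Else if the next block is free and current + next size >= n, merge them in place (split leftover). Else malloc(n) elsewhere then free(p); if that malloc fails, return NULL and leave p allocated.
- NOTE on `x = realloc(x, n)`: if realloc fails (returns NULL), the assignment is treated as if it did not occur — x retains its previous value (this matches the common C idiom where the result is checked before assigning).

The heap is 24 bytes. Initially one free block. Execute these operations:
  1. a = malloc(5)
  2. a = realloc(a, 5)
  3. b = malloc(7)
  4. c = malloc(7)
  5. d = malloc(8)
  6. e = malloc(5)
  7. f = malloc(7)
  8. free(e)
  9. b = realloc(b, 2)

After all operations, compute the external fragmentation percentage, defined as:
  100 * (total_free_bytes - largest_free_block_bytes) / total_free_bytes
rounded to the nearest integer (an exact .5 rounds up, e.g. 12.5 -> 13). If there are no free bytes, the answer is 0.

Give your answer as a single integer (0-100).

Answer: 50

Derivation:
Op 1: a = malloc(5) -> a = 0; heap: [0-4 ALLOC][5-23 FREE]
Op 2: a = realloc(a, 5) -> a = 0; heap: [0-4 ALLOC][5-23 FREE]
Op 3: b = malloc(7) -> b = 5; heap: [0-4 ALLOC][5-11 ALLOC][12-23 FREE]
Op 4: c = malloc(7) -> c = 12; heap: [0-4 ALLOC][5-11 ALLOC][12-18 ALLOC][19-23 FREE]
Op 5: d = malloc(8) -> d = NULL; heap: [0-4 ALLOC][5-11 ALLOC][12-18 ALLOC][19-23 FREE]
Op 6: e = malloc(5) -> e = 19; heap: [0-4 ALLOC][5-11 ALLOC][12-18 ALLOC][19-23 ALLOC]
Op 7: f = malloc(7) -> f = NULL; heap: [0-4 ALLOC][5-11 ALLOC][12-18 ALLOC][19-23 ALLOC]
Op 8: free(e) -> (freed e); heap: [0-4 ALLOC][5-11 ALLOC][12-18 ALLOC][19-23 FREE]
Op 9: b = realloc(b, 2) -> b = 5; heap: [0-4 ALLOC][5-6 ALLOC][7-11 FREE][12-18 ALLOC][19-23 FREE]
Free blocks: [5 5] total_free=10 largest=5 -> 100*(10-5)/10 = 500/10 = 50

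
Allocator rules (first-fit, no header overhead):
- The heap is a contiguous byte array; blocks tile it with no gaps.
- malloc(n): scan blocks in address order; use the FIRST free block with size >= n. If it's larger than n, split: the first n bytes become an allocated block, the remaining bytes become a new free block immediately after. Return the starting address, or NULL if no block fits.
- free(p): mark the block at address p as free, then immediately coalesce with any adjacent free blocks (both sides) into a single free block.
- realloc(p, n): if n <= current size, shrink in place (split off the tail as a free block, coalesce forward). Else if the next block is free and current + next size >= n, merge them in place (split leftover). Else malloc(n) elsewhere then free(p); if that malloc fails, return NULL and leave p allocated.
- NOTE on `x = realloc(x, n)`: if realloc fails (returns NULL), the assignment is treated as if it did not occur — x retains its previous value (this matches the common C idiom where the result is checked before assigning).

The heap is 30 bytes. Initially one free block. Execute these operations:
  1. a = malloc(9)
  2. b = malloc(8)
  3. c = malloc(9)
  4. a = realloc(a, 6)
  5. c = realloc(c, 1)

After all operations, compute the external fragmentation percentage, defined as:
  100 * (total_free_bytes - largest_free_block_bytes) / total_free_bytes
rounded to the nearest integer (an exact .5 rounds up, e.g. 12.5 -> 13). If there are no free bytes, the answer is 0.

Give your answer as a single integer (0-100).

Answer: 20

Derivation:
Op 1: a = malloc(9) -> a = 0; heap: [0-8 ALLOC][9-29 FREE]
Op 2: b = malloc(8) -> b = 9; heap: [0-8 ALLOC][9-16 ALLOC][17-29 FREE]
Op 3: c = malloc(9) -> c = 17; heap: [0-8 ALLOC][9-16 ALLOC][17-25 ALLOC][26-29 FREE]
Op 4: a = realloc(a, 6) -> a = 0; heap: [0-5 ALLOC][6-8 FREE][9-16 ALLOC][17-25 ALLOC][26-29 FREE]
Op 5: c = realloc(c, 1) -> c = 17; heap: [0-5 ALLOC][6-8 FREE][9-16 ALLOC][17-17 ALLOC][18-29 FREE]
Free blocks: [3 12] total_free=15 largest=12 -> 100*(15-12)/15 = 300/15 = 20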